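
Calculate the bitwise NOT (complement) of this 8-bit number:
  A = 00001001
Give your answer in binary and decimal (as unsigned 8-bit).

Flip each bit (0->1, 1->0):
  00001001
  11110110

Answer: 11110110 (246)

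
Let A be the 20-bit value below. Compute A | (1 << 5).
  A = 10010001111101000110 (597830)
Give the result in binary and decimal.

Mask = 1 << 5 = 00000000000000100000
Bit 5 of A is 0, so OR-ing with the mask flips it to 1.
  10010001111101000110
| 00000000000000100000
----------------------
  10010001111101100110

Answer: 10010001111101100110 (597862)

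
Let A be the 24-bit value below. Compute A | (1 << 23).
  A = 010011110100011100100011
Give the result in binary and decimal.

Mask = 1 << 23 = 100000000000000000000000
Bit 23 of A is 0, so OR-ing with the mask flips it to 1.
  010011110100011100100011
| 100000000000000000000000
--------------------------
  110011110100011100100011

Answer: 110011110100011100100011 (13584163)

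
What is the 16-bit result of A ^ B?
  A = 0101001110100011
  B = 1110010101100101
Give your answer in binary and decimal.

Apply ^ to each column (1 where bits differ):
  0101001110100011
^ 1110010101100101
------------------
  1011011011000110

Answer: 1011011011000110 (46790)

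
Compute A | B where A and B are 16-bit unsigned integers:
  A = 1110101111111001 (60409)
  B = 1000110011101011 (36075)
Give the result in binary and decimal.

Apply | to each column (1 where either bit is 1):
  1110101111111001
| 1000110011101011
------------------
  1110111111111011

Answer: 1110111111111011 (61435)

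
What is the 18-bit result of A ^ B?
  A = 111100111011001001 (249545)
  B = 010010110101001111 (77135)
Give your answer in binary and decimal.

Apply ^ to each column (1 where bits differ):
  111100111011001001
^ 010010110101001111
--------------------
  101110001110000110

Answer: 101110001110000110 (189318)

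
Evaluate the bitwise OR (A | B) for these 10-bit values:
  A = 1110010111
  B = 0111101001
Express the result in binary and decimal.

Apply | to each column (1 where either bit is 1):
  1110010111
| 0111101001
------------
  1111111111

Answer: 1111111111 (1023)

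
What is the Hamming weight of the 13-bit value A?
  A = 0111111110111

0111111110111
1-bits at positions (from bit 0 = LSB): 0, 1, 2, 4, 5, 6, 7, 8, 9, 10, 11
Count = 11

Answer: 11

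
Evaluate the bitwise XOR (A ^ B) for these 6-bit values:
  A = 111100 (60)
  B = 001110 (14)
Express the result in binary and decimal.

Apply ^ to each column (1 where bits differ):
  111100
^ 001110
--------
  110010

Answer: 110010 (50)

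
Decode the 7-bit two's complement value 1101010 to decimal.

MSB is 1, so the value is negative. Find the magnitude:
1. Invert bits:  0010101
2. Add 1:        0010110  = 22
3. Apply sign:   -22

Answer: -22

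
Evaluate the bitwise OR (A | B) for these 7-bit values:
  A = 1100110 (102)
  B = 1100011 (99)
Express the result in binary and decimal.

Apply | to each column (1 where either bit is 1):
  1100110
| 1100011
---------
  1100111

Answer: 1100111 (103)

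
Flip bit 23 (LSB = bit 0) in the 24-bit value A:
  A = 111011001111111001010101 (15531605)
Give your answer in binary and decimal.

Mask = 1 << 23 = 100000000000000000000000
Bit 23 of A is 1; XOR with the mask flips it to 0.
  111011001111111001010101
^ 100000000000000000000000
--------------------------
  011011001111111001010101

Answer: 011011001111111001010101 (7142997)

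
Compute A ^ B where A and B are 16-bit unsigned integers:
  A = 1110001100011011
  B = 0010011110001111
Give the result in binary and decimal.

Apply ^ to each column (1 where bits differ):
  1110001100011011
^ 0010011110001111
------------------
  1100010010010100

Answer: 1100010010010100 (50324)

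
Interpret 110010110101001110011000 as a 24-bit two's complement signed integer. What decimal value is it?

MSB is 1, so the value is negative. Find the magnitude:
1. Invert bits:  001101001010110001100111
2. Add 1:        001101001010110001101000  = 3452008
3. Apply sign:   -3452008

Answer: -3452008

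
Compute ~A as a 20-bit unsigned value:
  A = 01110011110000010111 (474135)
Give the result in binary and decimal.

Flip each bit (0->1, 1->0):
  01110011110000010111
  10001100001111101000

Answer: 10001100001111101000 (574440)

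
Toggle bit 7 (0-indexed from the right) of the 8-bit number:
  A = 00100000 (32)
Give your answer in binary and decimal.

Mask = 1 << 7 = 10000000
Bit 7 of A is 0; XOR with the mask flips it to 1.
  00100000
^ 10000000
----------
  10100000

Answer: 10100000 (160)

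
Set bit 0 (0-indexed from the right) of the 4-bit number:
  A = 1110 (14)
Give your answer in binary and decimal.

Mask = 1 << 0 = 0001
Bit 0 of A is 0, so OR-ing with the mask flips it to 1.
  1110
| 0001
------
  1111

Answer: 1111 (15)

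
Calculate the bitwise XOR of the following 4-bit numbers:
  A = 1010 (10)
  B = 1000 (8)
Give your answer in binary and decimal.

Apply ^ to each column (1 where bits differ):
  1010
^ 1000
------
  0010

Answer: 0010 (2)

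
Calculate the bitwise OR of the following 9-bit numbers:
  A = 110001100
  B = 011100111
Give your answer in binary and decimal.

Apply | to each column (1 where either bit is 1):
  110001100
| 011100111
-----------
  111101111

Answer: 111101111 (495)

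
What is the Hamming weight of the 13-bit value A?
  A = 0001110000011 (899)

0001110000011
1-bits at positions (from bit 0 = LSB): 0, 1, 7, 8, 9
Count = 5

Answer: 5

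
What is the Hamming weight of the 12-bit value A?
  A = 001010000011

001010000011
1-bits at positions (from bit 0 = LSB): 0, 1, 7, 9
Count = 4

Answer: 4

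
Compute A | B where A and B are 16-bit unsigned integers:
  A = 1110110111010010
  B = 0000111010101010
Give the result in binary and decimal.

Apply | to each column (1 where either bit is 1):
  1110110111010010
| 0000111010101010
------------------
  1110111111111010

Answer: 1110111111111010 (61434)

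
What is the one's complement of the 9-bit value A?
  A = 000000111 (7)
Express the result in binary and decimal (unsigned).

Flip each bit (0->1, 1->0):
  000000111
  111111000

Answer: 111111000 (504)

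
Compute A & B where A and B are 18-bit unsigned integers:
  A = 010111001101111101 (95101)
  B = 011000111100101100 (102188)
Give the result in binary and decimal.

Apply & to each column (1 only where both bits are 1):
  010111001101111101
& 011000111100101100
--------------------
  010000001100101100

Answer: 010000001100101100 (66348)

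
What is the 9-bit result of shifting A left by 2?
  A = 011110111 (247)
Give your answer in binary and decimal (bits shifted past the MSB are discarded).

Shift left by 2: drop the top 2 bit(s), append 2 zero(s) on the right.
  011110111  ->  discard [01], keep [1110111], append 00
= 111011100

Answer: 111011100 (476)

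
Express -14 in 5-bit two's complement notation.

1. Binary of +14:  01110
2. Invert bits:     10001
3. Add 1:           10010

Answer: 10010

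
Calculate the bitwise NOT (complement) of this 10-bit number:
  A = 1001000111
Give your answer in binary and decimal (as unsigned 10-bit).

Flip each bit (0->1, 1->0):
  1001000111
  0110111000

Answer: 0110111000 (440)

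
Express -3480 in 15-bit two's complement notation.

1. Binary of +3480:  000110110011000
2. Invert bits:     111001001100111
3. Add 1:           111001001101000

Answer: 111001001101000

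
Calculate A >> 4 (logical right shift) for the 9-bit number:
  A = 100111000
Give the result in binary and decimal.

Logical shift right by 4: drop the bottom 4 bit(s), prepend 4 zero(s) on the left.
  100111000  ->  keep [10011], discard [1000], prepend 0000
= 000010011

Answer: 000010011 (19)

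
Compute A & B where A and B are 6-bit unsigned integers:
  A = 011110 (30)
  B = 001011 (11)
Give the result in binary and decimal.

Apply & to each column (1 only where both bits are 1):
  011110
& 001011
--------
  001010

Answer: 001010 (10)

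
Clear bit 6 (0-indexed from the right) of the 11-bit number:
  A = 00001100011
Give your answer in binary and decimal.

Mask = ~(1 << 6) = 11110111111
Bit 6 of A is 1, so AND-ing with the mask clears it to 0.
  00001100011
& 11110111111
-------------
  00000100011

Answer: 00000100011 (35)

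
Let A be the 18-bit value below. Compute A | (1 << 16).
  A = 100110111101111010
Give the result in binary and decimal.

Mask = 1 << 16 = 010000000000000000
Bit 16 of A is 0, so OR-ing with the mask flips it to 1.
  100110111101111010
| 010000000000000000
--------------------
  110110111101111010

Answer: 110110111101111010 (225146)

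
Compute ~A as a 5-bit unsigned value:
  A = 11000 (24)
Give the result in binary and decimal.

Flip each bit (0->1, 1->0):
  11000
  00111

Answer: 00111 (7)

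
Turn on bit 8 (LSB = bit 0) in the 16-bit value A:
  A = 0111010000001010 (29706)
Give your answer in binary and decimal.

Mask = 1 << 8 = 0000000100000000
Bit 8 of A is 0, so OR-ing with the mask flips it to 1.
  0111010000001010
| 0000000100000000
------------------
  0111010100001010

Answer: 0111010100001010 (29962)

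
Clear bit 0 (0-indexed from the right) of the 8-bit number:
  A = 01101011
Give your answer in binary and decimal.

Mask = ~(1 << 0) = 11111110
Bit 0 of A is 1, so AND-ing with the mask clears it to 0.
  01101011
& 11111110
----------
  01101010

Answer: 01101010 (106)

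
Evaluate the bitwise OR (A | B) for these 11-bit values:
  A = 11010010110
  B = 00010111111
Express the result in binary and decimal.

Apply | to each column (1 where either bit is 1):
  11010010110
| 00010111111
-------------
  11010111111

Answer: 11010111111 (1727)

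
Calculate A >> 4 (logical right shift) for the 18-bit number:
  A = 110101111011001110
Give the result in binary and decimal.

Logical shift right by 4: drop the bottom 4 bit(s), prepend 4 zero(s) on the left.
  110101111011001110  ->  keep [11010111101100], discard [1110], prepend 0000
= 000011010111101100

Answer: 000011010111101100 (13804)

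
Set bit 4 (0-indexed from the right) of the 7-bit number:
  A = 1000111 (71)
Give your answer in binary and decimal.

Mask = 1 << 4 = 0010000
Bit 4 of A is 0, so OR-ing with the mask flips it to 1.
  1000111
| 0010000
---------
  1010111

Answer: 1010111 (87)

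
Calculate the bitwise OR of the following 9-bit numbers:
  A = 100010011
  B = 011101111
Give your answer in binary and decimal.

Apply | to each column (1 where either bit is 1):
  100010011
| 011101111
-----------
  111111111

Answer: 111111111 (511)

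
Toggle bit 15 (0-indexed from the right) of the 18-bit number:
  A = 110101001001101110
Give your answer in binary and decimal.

Mask = 1 << 15 = 001000000000000000
Bit 15 of A is 0; XOR with the mask flips it to 1.
  110101001001101110
^ 001000000000000000
--------------------
  111101001001101110

Answer: 111101001001101110 (250478)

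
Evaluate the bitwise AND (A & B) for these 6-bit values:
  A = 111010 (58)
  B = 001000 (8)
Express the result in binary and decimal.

Apply & to each column (1 only where both bits are 1):
  111010
& 001000
--------
  001000

Answer: 001000 (8)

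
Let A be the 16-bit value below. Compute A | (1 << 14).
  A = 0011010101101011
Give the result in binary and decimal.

Mask = 1 << 14 = 0100000000000000
Bit 14 of A is 0, so OR-ing with the mask flips it to 1.
  0011010101101011
| 0100000000000000
------------------
  0111010101101011

Answer: 0111010101101011 (30059)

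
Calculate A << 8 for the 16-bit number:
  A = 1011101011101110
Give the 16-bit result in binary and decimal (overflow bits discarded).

Shift left by 8: drop the top 8 bit(s), append 8 zero(s) on the right.
  1011101011101110  ->  discard [10111010], keep [11101110], append 00000000
= 1110111000000000

Answer: 1110111000000000 (60928)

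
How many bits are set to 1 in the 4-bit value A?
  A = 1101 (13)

1101
1-bits at positions (from bit 0 = LSB): 0, 2, 3
Count = 3

Answer: 3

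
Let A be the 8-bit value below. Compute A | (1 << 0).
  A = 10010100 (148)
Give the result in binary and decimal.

Mask = 1 << 0 = 00000001
Bit 0 of A is 0, so OR-ing with the mask flips it to 1.
  10010100
| 00000001
----------
  10010101

Answer: 10010101 (149)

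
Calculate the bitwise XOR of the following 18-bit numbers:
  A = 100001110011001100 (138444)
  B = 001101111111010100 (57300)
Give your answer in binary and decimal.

Apply ^ to each column (1 where bits differ):
  100001110011001100
^ 001101111111010100
--------------------
  101100001100011000

Answer: 101100001100011000 (181016)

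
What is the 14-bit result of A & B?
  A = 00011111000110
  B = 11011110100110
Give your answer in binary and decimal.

Apply & to each column (1 only where both bits are 1):
  00011111000110
& 11011110100110
----------------
  00011110000110

Answer: 00011110000110 (1926)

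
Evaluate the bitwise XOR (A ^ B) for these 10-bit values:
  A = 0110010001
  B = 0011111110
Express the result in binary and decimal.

Apply ^ to each column (1 where bits differ):
  0110010001
^ 0011111110
------------
  0101101111

Answer: 0101101111 (367)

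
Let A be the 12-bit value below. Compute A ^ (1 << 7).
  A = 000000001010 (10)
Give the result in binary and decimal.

Mask = 1 << 7 = 000010000000
Bit 7 of A is 0; XOR with the mask flips it to 1.
  000000001010
^ 000010000000
--------------
  000010001010

Answer: 000010001010 (138)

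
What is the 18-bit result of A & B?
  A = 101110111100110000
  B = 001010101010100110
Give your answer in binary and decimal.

Apply & to each column (1 only where both bits are 1):
  101110111100110000
& 001010101010100110
--------------------
  001010101000100000

Answer: 001010101000100000 (43552)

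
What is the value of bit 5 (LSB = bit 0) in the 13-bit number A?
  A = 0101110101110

Bit 5 is the 6th from the right.
  0101110101110
         ^
That bit is 1.

Answer: 1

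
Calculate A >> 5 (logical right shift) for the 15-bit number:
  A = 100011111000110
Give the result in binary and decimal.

Logical shift right by 5: drop the bottom 5 bit(s), prepend 5 zero(s) on the left.
  100011111000110  ->  keep [1000111110], discard [00110], prepend 00000
= 000001000111110

Answer: 000001000111110 (574)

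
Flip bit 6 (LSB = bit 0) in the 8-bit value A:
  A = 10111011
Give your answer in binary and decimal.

Mask = 1 << 6 = 01000000
Bit 6 of A is 0; XOR with the mask flips it to 1.
  10111011
^ 01000000
----------
  11111011

Answer: 11111011 (251)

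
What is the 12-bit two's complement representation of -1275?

1. Binary of +1275:  010011111011
2. Invert bits:     101100000100
3. Add 1:           101100000101

Answer: 101100000101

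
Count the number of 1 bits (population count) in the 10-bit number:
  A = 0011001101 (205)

0011001101
1-bits at positions (from bit 0 = LSB): 0, 2, 3, 6, 7
Count = 5

Answer: 5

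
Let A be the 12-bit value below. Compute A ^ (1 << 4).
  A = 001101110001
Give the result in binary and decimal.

Mask = 1 << 4 = 000000010000
Bit 4 of A is 1; XOR with the mask flips it to 0.
  001101110001
^ 000000010000
--------------
  001101100001

Answer: 001101100001 (865)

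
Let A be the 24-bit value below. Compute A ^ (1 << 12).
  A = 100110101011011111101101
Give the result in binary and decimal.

Mask = 1 << 12 = 000000000001000000000000
Bit 12 of A is 1; XOR with the mask flips it to 0.
  100110101011011111101101
^ 000000000001000000000000
--------------------------
  100110101010011111101101

Answer: 100110101010011111101101 (10135533)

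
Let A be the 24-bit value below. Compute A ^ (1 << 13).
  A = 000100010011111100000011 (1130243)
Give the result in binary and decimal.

Mask = 1 << 13 = 000000000010000000000000
Bit 13 of A is 1; XOR with the mask flips it to 0.
  000100010011111100000011
^ 000000000010000000000000
--------------------------
  000100010001111100000011

Answer: 000100010001111100000011 (1122051)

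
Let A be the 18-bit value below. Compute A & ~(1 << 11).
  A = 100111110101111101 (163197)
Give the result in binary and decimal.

Mask = ~(1 << 11) = 111111011111111111
Bit 11 of A is 1, so AND-ing with the mask clears it to 0.
  100111110101111101
& 111111011111111111
--------------------
  100111010101111101

Answer: 100111010101111101 (161149)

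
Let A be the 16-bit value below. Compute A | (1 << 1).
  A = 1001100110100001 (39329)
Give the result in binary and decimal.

Mask = 1 << 1 = 0000000000000010
Bit 1 of A is 0, so OR-ing with the mask flips it to 1.
  1001100110100001
| 0000000000000010
------------------
  1001100110100011

Answer: 1001100110100011 (39331)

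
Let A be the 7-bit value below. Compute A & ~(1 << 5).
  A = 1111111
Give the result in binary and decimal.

Mask = ~(1 << 5) = 1011111
Bit 5 of A is 1, so AND-ing with the mask clears it to 0.
  1111111
& 1011111
---------
  1011111

Answer: 1011111 (95)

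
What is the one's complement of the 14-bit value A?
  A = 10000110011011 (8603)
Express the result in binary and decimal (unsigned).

Flip each bit (0->1, 1->0):
  10000110011011
  01111001100100

Answer: 01111001100100 (7780)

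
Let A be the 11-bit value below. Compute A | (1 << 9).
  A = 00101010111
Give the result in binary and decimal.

Mask = 1 << 9 = 01000000000
Bit 9 of A is 0, so OR-ing with the mask flips it to 1.
  00101010111
| 01000000000
-------------
  01101010111

Answer: 01101010111 (855)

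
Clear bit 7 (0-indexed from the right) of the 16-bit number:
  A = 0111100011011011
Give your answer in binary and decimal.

Mask = ~(1 << 7) = 1111111101111111
Bit 7 of A is 1, so AND-ing with the mask clears it to 0.
  0111100011011011
& 1111111101111111
------------------
  0111100001011011

Answer: 0111100001011011 (30811)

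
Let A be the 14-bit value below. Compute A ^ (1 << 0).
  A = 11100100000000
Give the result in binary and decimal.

Mask = 1 << 0 = 00000000000001
Bit 0 of A is 0; XOR with the mask flips it to 1.
  11100100000000
^ 00000000000001
----------------
  11100100000001

Answer: 11100100000001 (14593)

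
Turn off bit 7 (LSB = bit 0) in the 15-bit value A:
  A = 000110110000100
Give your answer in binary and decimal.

Mask = ~(1 << 7) = 111111101111111
Bit 7 of A is 1, so AND-ing with the mask clears it to 0.
  000110110000100
& 111111101111111
-----------------
  000110100000100

Answer: 000110100000100 (3332)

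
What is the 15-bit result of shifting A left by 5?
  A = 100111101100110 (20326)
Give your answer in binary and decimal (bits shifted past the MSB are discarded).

Shift left by 5: drop the top 5 bit(s), append 5 zero(s) on the right.
  100111101100110  ->  discard [10011], keep [1101100110], append 00000
= 110110011000000

Answer: 110110011000000 (27840)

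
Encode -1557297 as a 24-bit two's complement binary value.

1. Binary of +1557297:  000101111100001100110001
2. Invert bits:     111010000011110011001110
3. Add 1:           111010000011110011001111

Answer: 111010000011110011001111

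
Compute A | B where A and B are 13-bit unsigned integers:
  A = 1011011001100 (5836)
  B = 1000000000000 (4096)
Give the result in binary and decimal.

Apply | to each column (1 where either bit is 1):
  1011011001100
| 1000000000000
---------------
  1011011001100

Answer: 1011011001100 (5836)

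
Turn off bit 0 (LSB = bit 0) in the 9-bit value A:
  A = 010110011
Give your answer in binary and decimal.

Mask = ~(1 << 0) = 111111110
Bit 0 of A is 1, so AND-ing with the mask clears it to 0.
  010110011
& 111111110
-----------
  010110010

Answer: 010110010 (178)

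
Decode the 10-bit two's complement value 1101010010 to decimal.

MSB is 1, so the value is negative. Find the magnitude:
1. Invert bits:  0010101101
2. Add 1:        0010101110  = 174
3. Apply sign:   -174

Answer: -174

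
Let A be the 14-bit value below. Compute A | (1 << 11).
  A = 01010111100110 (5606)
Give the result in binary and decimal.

Mask = 1 << 11 = 00100000000000
Bit 11 of A is 0, so OR-ing with the mask flips it to 1.
  01010111100110
| 00100000000000
----------------
  01110111100110

Answer: 01110111100110 (7654)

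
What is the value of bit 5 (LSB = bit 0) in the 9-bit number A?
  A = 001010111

Bit 5 is the 6th from the right.
  001010111
     ^
That bit is 0.

Answer: 0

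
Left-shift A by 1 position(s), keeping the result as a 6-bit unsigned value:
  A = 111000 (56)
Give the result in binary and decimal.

Shift left by 1: drop the top 1 bit(s), append 1 zero(s) on the right.
  111000  ->  discard [1], keep [11000], append 0
= 110000

Answer: 110000 (48)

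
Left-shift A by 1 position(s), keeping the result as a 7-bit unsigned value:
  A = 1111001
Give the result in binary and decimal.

Shift left by 1: drop the top 1 bit(s), append 1 zero(s) on the right.
  1111001  ->  discard [1], keep [111001], append 0
= 1110010

Answer: 1110010 (114)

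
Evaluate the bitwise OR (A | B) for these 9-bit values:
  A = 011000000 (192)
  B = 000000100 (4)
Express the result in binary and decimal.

Apply | to each column (1 where either bit is 1):
  011000000
| 000000100
-----------
  011000100

Answer: 011000100 (196)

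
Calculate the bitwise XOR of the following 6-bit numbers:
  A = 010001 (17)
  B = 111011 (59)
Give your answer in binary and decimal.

Apply ^ to each column (1 where bits differ):
  010001
^ 111011
--------
  101010

Answer: 101010 (42)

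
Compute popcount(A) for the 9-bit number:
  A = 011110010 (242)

011110010
1-bits at positions (from bit 0 = LSB): 1, 4, 5, 6, 7
Count = 5

Answer: 5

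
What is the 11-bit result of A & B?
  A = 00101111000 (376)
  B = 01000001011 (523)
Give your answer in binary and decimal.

Apply & to each column (1 only where both bits are 1):
  00101111000
& 01000001011
-------------
  00000001000

Answer: 00000001000 (8)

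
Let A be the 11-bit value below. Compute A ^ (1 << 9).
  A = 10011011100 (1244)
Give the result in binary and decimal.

Mask = 1 << 9 = 01000000000
Bit 9 of A is 0; XOR with the mask flips it to 1.
  10011011100
^ 01000000000
-------------
  11011011100

Answer: 11011011100 (1756)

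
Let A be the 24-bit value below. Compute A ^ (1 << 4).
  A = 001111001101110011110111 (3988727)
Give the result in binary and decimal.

Mask = 1 << 4 = 000000000000000000010000
Bit 4 of A is 1; XOR with the mask flips it to 0.
  001111001101110011110111
^ 000000000000000000010000
--------------------------
  001111001101110011100111

Answer: 001111001101110011100111 (3988711)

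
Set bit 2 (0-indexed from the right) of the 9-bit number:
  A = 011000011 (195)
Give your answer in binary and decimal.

Mask = 1 << 2 = 000000100
Bit 2 of A is 0, so OR-ing with the mask flips it to 1.
  011000011
| 000000100
-----------
  011000111

Answer: 011000111 (199)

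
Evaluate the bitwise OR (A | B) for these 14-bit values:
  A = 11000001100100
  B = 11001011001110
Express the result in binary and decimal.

Apply | to each column (1 where either bit is 1):
  11000001100100
| 11001011001110
----------------
  11001011101110

Answer: 11001011101110 (13038)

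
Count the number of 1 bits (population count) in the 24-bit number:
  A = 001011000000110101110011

001011000000110101110011
1-bits at positions (from bit 0 = LSB): 0, 1, 4, 5, 6, 8, 10, 11, 18, 19, 21
Count = 11

Answer: 11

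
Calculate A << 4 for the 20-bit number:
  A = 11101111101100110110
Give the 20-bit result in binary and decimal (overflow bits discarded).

Shift left by 4: drop the top 4 bit(s), append 4 zero(s) on the right.
  11101111101100110110  ->  discard [1110], keep [1111101100110110], append 0000
= 11111011001101100000

Answer: 11111011001101100000 (1028960)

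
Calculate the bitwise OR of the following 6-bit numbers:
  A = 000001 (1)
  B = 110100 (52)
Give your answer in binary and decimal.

Apply | to each column (1 where either bit is 1):
  000001
| 110100
--------
  110101

Answer: 110101 (53)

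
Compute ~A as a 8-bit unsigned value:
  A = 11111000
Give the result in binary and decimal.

Flip each bit (0->1, 1->0):
  11111000
  00000111

Answer: 00000111 (7)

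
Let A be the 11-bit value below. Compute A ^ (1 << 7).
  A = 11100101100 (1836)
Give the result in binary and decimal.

Mask = 1 << 7 = 00010000000
Bit 7 of A is 0; XOR with the mask flips it to 1.
  11100101100
^ 00010000000
-------------
  11110101100

Answer: 11110101100 (1964)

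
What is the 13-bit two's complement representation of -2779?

1. Binary of +2779:  0101011011011
2. Invert bits:     1010100100100
3. Add 1:           1010100100101

Answer: 1010100100101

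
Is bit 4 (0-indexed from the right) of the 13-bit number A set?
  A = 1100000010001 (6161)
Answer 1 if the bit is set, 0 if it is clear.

Bit 4 is the 5th from the right.
  1100000010001
          ^
That bit is 1.

Answer: 1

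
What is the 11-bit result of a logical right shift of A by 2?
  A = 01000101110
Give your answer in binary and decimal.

Logical shift right by 2: drop the bottom 2 bit(s), prepend 2 zero(s) on the left.
  01000101110  ->  keep [010001011], discard [10], prepend 00
= 00010001011

Answer: 00010001011 (139)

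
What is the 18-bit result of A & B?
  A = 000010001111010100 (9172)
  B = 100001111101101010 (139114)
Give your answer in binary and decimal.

Apply & to each column (1 only where both bits are 1):
  000010001111010100
& 100001111101101010
--------------------
  000000001101000000

Answer: 000000001101000000 (832)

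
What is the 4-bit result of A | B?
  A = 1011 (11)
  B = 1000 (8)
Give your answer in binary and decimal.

Apply | to each column (1 where either bit is 1):
  1011
| 1000
------
  1011

Answer: 1011 (11)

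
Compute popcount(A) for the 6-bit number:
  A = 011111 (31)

011111
1-bits at positions (from bit 0 = LSB): 0, 1, 2, 3, 4
Count = 5

Answer: 5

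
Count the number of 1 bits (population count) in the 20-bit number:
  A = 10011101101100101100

10011101101100101100
1-bits at positions (from bit 0 = LSB): 2, 3, 5, 8, 9, 11, 12, 14, 15, 16, 19
Count = 11

Answer: 11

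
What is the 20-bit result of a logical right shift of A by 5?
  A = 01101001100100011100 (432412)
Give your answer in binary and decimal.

Logical shift right by 5: drop the bottom 5 bit(s), prepend 5 zero(s) on the left.
  01101001100100011100  ->  keep [011010011001000], discard [11100], prepend 00000
= 00000011010011001000

Answer: 00000011010011001000 (13512)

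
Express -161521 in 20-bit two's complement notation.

1. Binary of +161521:  00100111011011110001
2. Invert bits:     11011000100100001110
3. Add 1:           11011000100100001111

Answer: 11011000100100001111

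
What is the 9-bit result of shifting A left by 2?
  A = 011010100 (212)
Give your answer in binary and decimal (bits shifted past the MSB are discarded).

Shift left by 2: drop the top 2 bit(s), append 2 zero(s) on the right.
  011010100  ->  discard [01], keep [1010100], append 00
= 101010000

Answer: 101010000 (336)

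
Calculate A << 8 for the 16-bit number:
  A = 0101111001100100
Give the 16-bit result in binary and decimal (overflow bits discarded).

Shift left by 8: drop the top 8 bit(s), append 8 zero(s) on the right.
  0101111001100100  ->  discard [01011110], keep [01100100], append 00000000
= 0110010000000000

Answer: 0110010000000000 (25600)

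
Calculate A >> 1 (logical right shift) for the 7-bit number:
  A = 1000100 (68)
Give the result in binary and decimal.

Logical shift right by 1: drop the bottom 1 bit(s), prepend 1 zero(s) on the left.
  1000100  ->  keep [100010], discard [0], prepend 0
= 0100010

Answer: 0100010 (34)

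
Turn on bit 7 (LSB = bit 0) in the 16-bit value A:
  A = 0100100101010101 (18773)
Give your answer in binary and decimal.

Mask = 1 << 7 = 0000000010000000
Bit 7 of A is 0, so OR-ing with the mask flips it to 1.
  0100100101010101
| 0000000010000000
------------------
  0100100111010101

Answer: 0100100111010101 (18901)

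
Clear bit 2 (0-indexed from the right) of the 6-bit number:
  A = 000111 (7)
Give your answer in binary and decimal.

Mask = ~(1 << 2) = 111011
Bit 2 of A is 1, so AND-ing with the mask clears it to 0.
  000111
& 111011
--------
  000011

Answer: 000011 (3)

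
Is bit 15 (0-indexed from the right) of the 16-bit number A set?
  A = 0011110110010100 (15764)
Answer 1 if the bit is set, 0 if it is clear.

Bit 15 is the 16th from the right.
  0011110110010100
  ^
That bit is 0.

Answer: 0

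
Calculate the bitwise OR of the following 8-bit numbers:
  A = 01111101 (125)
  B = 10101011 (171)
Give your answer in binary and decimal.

Apply | to each column (1 where either bit is 1):
  01111101
| 10101011
----------
  11111111

Answer: 11111111 (255)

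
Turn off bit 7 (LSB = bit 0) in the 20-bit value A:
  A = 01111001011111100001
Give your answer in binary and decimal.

Mask = ~(1 << 7) = 11111111111101111111
Bit 7 of A is 1, so AND-ing with the mask clears it to 0.
  01111001011111100001
& 11111111111101111111
----------------------
  01111001011101100001

Answer: 01111001011101100001 (497505)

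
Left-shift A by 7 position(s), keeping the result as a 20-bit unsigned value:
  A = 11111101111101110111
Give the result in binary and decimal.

Shift left by 7: drop the top 7 bit(s), append 7 zero(s) on the right.
  11111101111101110111  ->  discard [1111110], keep [1111101110111], append 0000000
= 11111011101110000000

Answer: 11111011101110000000 (1031040)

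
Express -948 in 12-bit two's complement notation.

1. Binary of +948:  001110110100
2. Invert bits:     110001001011
3. Add 1:           110001001100

Answer: 110001001100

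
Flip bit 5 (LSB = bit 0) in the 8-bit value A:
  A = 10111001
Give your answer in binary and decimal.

Mask = 1 << 5 = 00100000
Bit 5 of A is 1; XOR with the mask flips it to 0.
  10111001
^ 00100000
----------
  10011001

Answer: 10011001 (153)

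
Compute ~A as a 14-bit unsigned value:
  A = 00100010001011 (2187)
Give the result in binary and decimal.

Flip each bit (0->1, 1->0):
  00100010001011
  11011101110100

Answer: 11011101110100 (14196)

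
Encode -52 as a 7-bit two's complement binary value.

1. Binary of +52:  0110100
2. Invert bits:     1001011
3. Add 1:           1001100

Answer: 1001100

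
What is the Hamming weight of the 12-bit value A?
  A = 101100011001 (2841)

101100011001
1-bits at positions (from bit 0 = LSB): 0, 3, 4, 8, 9, 11
Count = 6

Answer: 6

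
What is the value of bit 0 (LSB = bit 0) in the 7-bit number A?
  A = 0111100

Bit 0 is the 1st from the right.
  0111100
        ^
That bit is 0.

Answer: 0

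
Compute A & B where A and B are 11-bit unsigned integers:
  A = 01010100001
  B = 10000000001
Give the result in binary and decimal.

Apply & to each column (1 only where both bits are 1):
  01010100001
& 10000000001
-------------
  00000000001

Answer: 00000000001 (1)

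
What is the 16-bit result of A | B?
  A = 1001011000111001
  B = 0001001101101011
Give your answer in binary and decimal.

Apply | to each column (1 where either bit is 1):
  1001011000111001
| 0001001101101011
------------------
  1001011101111011

Answer: 1001011101111011 (38779)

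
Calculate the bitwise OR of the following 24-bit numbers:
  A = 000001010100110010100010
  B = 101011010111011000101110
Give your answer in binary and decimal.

Apply | to each column (1 where either bit is 1):
  000001010100110010100010
| 101011010111011000101110
--------------------------
  101011010111111010101110

Answer: 101011010111111010101110 (11370158)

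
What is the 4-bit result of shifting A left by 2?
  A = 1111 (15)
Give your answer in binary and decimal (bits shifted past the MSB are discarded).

Shift left by 2: drop the top 2 bit(s), append 2 zero(s) on the right.
  1111  ->  discard [11], keep [11], append 00
= 1100

Answer: 1100 (12)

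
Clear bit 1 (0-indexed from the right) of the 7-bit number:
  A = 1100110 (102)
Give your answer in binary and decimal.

Mask = ~(1 << 1) = 1111101
Bit 1 of A is 1, so AND-ing with the mask clears it to 0.
  1100110
& 1111101
---------
  1100100

Answer: 1100100 (100)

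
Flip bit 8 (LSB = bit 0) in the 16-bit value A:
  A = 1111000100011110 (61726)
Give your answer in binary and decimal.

Mask = 1 << 8 = 0000000100000000
Bit 8 of A is 1; XOR with the mask flips it to 0.
  1111000100011110
^ 0000000100000000
------------------
  1111000000011110

Answer: 1111000000011110 (61470)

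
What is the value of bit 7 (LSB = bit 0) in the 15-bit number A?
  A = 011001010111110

Bit 7 is the 8th from the right.
  011001010111110
         ^
That bit is 1.

Answer: 1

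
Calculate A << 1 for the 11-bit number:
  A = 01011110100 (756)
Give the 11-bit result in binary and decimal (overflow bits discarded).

Shift left by 1: drop the top 1 bit(s), append 1 zero(s) on the right.
  01011110100  ->  discard [0], keep [1011110100], append 0
= 10111101000

Answer: 10111101000 (1512)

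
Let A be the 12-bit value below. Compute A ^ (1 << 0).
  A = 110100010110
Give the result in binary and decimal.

Mask = 1 << 0 = 000000000001
Bit 0 of A is 0; XOR with the mask flips it to 1.
  110100010110
^ 000000000001
--------------
  110100010111

Answer: 110100010111 (3351)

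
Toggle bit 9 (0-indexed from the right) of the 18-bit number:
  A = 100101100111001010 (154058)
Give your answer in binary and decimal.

Mask = 1 << 9 = 000000001000000000
Bit 9 of A is 0; XOR with the mask flips it to 1.
  100101100111001010
^ 000000001000000000
--------------------
  100101101111001010

Answer: 100101101111001010 (154570)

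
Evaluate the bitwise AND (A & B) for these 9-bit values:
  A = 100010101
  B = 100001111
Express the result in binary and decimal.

Apply & to each column (1 only where both bits are 1):
  100010101
& 100001111
-----------
  100000101

Answer: 100000101 (261)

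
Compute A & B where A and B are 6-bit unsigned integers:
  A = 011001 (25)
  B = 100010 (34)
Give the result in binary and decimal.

Apply & to each column (1 only where both bits are 1):
  011001
& 100010
--------
  000000

Answer: 000000 (0)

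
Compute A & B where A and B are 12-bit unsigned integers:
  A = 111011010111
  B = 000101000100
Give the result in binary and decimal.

Apply & to each column (1 only where both bits are 1):
  111011010111
& 000101000100
--------------
  000001000100

Answer: 000001000100 (68)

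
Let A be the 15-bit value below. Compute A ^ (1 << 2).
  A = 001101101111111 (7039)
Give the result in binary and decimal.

Mask = 1 << 2 = 000000000000100
Bit 2 of A is 1; XOR with the mask flips it to 0.
  001101101111111
^ 000000000000100
-----------------
  001101101111011

Answer: 001101101111011 (7035)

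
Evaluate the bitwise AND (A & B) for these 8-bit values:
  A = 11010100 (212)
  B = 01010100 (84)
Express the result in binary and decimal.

Apply & to each column (1 only where both bits are 1):
  11010100
& 01010100
----------
  01010100

Answer: 01010100 (84)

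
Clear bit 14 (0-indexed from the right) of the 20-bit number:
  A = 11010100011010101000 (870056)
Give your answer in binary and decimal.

Mask = ~(1 << 14) = 11111011111111111111
Bit 14 of A is 1, so AND-ing with the mask clears it to 0.
  11010100011010101000
& 11111011111111111111
----------------------
  11010000011010101000

Answer: 11010000011010101000 (853672)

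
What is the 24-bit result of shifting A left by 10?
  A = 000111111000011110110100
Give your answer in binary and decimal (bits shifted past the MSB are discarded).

Shift left by 10: drop the top 10 bit(s), append 10 zero(s) on the right.
  000111111000011110110100  ->  discard [0001111110], keep [00011110110100], append 0000000000
= 000111101101000000000000

Answer: 000111101101000000000000 (2019328)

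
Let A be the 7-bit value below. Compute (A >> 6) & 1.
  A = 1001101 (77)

Bit 6 is the 7th from the right.
  1001101
  ^
That bit is 1.

Answer: 1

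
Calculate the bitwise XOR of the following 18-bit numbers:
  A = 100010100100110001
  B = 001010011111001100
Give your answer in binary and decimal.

Apply ^ to each column (1 where bits differ):
  100010100100110001
^ 001010011111001100
--------------------
  101000111011111101

Answer: 101000111011111101 (167677)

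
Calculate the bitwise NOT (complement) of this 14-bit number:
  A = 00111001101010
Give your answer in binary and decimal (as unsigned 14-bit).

Flip each bit (0->1, 1->0):
  00111001101010
  11000110010101

Answer: 11000110010101 (12693)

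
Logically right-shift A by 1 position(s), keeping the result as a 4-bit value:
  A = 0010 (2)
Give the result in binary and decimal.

Logical shift right by 1: drop the bottom 1 bit(s), prepend 1 zero(s) on the left.
  0010  ->  keep [001], discard [0], prepend 0
= 0001

Answer: 0001 (1)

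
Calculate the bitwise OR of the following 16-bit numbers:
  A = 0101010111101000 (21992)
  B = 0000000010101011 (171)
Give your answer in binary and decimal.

Apply | to each column (1 where either bit is 1):
  0101010111101000
| 0000000010101011
------------------
  0101010111101011

Answer: 0101010111101011 (21995)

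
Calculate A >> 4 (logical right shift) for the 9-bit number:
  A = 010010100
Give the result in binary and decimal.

Logical shift right by 4: drop the bottom 4 bit(s), prepend 4 zero(s) on the left.
  010010100  ->  keep [01001], discard [0100], prepend 0000
= 000001001

Answer: 000001001 (9)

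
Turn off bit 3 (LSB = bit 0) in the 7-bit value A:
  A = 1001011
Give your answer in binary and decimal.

Mask = ~(1 << 3) = 1110111
Bit 3 of A is 1, so AND-ing with the mask clears it to 0.
  1001011
& 1110111
---------
  1000011

Answer: 1000011 (67)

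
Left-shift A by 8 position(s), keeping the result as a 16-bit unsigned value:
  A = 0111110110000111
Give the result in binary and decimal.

Shift left by 8: drop the top 8 bit(s), append 8 zero(s) on the right.
  0111110110000111  ->  discard [01111101], keep [10000111], append 00000000
= 1000011100000000

Answer: 1000011100000000 (34560)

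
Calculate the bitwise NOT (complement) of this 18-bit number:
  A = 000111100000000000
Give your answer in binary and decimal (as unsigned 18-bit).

Flip each bit (0->1, 1->0):
  000111100000000000
  111000011111111111

Answer: 111000011111111111 (231423)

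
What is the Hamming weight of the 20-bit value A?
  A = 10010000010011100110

10010000010011100110
1-bits at positions (from bit 0 = LSB): 1, 2, 5, 6, 7, 10, 16, 19
Count = 8

Answer: 8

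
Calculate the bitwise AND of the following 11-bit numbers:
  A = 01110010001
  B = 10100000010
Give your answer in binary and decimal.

Apply & to each column (1 only where both bits are 1):
  01110010001
& 10100000010
-------------
  00100000000

Answer: 00100000000 (256)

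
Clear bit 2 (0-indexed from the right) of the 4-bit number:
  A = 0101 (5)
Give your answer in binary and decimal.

Mask = ~(1 << 2) = 1011
Bit 2 of A is 1, so AND-ing with the mask clears it to 0.
  0101
& 1011
------
  0001

Answer: 0001 (1)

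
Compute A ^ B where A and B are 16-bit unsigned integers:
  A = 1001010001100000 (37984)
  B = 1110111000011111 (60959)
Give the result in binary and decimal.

Apply ^ to each column (1 where bits differ):
  1001010001100000
^ 1110111000011111
------------------
  0111101001111111

Answer: 0111101001111111 (31359)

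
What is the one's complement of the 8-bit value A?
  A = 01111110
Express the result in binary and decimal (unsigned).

Flip each bit (0->1, 1->0):
  01111110
  10000001

Answer: 10000001 (129)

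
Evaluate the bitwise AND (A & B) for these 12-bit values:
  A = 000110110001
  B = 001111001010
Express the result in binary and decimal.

Apply & to each column (1 only where both bits are 1):
  000110110001
& 001111001010
--------------
  000110000000

Answer: 000110000000 (384)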